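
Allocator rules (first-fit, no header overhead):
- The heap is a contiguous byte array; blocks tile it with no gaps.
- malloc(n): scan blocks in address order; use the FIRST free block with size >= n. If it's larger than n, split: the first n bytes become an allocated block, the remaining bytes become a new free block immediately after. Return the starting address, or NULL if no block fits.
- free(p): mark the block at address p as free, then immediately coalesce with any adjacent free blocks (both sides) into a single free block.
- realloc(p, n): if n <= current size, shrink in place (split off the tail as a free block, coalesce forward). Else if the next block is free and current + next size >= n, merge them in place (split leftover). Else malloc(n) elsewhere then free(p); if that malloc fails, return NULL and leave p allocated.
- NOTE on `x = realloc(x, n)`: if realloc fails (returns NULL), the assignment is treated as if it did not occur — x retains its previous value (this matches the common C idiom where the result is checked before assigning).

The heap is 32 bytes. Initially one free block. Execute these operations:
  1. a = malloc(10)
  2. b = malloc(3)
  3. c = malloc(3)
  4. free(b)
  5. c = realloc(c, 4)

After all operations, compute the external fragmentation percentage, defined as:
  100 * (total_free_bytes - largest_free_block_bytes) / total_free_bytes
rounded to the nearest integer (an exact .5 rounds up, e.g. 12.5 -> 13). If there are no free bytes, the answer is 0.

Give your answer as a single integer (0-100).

Op 1: a = malloc(10) -> a = 0; heap: [0-9 ALLOC][10-31 FREE]
Op 2: b = malloc(3) -> b = 10; heap: [0-9 ALLOC][10-12 ALLOC][13-31 FREE]
Op 3: c = malloc(3) -> c = 13; heap: [0-9 ALLOC][10-12 ALLOC][13-15 ALLOC][16-31 FREE]
Op 4: free(b) -> (freed b); heap: [0-9 ALLOC][10-12 FREE][13-15 ALLOC][16-31 FREE]
Op 5: c = realloc(c, 4) -> c = 13; heap: [0-9 ALLOC][10-12 FREE][13-16 ALLOC][17-31 FREE]
Free blocks: [3 15] total_free=18 largest=15 -> 100*(18-15)/18 = 300/18 ≈ 16.667 -> rounds to 17

Answer: 17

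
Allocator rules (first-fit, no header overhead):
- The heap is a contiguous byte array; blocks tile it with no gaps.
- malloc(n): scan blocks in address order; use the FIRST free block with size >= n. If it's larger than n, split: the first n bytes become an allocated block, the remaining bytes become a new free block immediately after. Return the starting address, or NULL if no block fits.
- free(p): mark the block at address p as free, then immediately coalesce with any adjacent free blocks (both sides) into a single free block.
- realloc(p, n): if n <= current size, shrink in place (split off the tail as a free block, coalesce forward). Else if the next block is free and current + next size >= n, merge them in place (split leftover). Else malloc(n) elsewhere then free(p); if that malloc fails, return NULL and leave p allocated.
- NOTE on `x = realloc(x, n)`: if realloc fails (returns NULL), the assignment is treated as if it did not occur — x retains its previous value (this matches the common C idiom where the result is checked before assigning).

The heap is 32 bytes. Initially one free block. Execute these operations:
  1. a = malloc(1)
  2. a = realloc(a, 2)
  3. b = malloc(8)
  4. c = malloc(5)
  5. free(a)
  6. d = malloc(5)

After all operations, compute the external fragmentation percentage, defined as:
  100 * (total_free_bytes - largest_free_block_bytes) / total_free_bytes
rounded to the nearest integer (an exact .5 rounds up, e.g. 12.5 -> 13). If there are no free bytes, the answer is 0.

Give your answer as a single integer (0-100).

Op 1: a = malloc(1) -> a = 0; heap: [0-0 ALLOC][1-31 FREE]
Op 2: a = realloc(a, 2) -> a = 0; heap: [0-1 ALLOC][2-31 FREE]
Op 3: b = malloc(8) -> b = 2; heap: [0-1 ALLOC][2-9 ALLOC][10-31 FREE]
Op 4: c = malloc(5) -> c = 10; heap: [0-1 ALLOC][2-9 ALLOC][10-14 ALLOC][15-31 FREE]
Op 5: free(a) -> (freed a); heap: [0-1 FREE][2-9 ALLOC][10-14 ALLOC][15-31 FREE]
Op 6: d = malloc(5) -> d = 15; heap: [0-1 FREE][2-9 ALLOC][10-14 ALLOC][15-19 ALLOC][20-31 FREE]
Free blocks: [2 12] total_free=14 largest=12 -> 100*(14-12)/14 = 200/14 ≈ 14.286 -> rounds to 14

Answer: 14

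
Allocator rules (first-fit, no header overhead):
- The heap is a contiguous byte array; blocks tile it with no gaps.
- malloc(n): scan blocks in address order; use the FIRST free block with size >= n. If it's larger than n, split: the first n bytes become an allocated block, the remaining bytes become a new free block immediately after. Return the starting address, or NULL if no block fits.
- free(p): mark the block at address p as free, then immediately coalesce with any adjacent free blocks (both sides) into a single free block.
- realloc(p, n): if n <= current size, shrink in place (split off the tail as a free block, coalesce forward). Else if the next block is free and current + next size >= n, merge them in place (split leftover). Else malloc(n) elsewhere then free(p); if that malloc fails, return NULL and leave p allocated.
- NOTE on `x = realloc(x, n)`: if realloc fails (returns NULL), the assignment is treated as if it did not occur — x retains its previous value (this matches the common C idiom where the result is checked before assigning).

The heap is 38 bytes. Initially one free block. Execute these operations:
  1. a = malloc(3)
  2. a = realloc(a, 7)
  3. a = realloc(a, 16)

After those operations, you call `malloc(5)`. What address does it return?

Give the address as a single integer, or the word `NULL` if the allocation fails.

Answer: 16

Derivation:
Op 1: a = malloc(3) -> a = 0; heap: [0-2 ALLOC][3-37 FREE]
Op 2: a = realloc(a, 7) -> a = 0; heap: [0-6 ALLOC][7-37 FREE]
Op 3: a = realloc(a, 16) -> a = 0; heap: [0-15 ALLOC][16-37 FREE]
malloc(5): first-fit scan over [0-15 ALLOC][16-37 FREE] -> 16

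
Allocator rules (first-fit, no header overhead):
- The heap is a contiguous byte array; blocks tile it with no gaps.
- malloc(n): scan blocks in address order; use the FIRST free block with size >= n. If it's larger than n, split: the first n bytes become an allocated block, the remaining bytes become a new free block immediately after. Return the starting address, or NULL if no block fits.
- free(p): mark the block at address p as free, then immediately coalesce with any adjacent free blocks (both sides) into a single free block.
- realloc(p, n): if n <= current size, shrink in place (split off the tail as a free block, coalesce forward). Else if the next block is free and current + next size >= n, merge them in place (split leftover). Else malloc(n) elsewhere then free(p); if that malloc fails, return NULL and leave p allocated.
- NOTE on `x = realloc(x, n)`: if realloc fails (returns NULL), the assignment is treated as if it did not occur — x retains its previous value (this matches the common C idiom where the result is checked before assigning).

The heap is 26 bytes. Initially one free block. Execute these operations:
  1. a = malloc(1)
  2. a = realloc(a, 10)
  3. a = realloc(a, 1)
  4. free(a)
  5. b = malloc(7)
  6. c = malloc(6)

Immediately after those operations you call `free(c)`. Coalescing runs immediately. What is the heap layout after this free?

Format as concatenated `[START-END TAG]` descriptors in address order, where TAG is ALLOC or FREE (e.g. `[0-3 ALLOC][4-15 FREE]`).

Answer: [0-6 ALLOC][7-25 FREE]

Derivation:
Op 1: a = malloc(1) -> a = 0; heap: [0-0 ALLOC][1-25 FREE]
Op 2: a = realloc(a, 10) -> a = 0; heap: [0-9 ALLOC][10-25 FREE]
Op 3: a = realloc(a, 1) -> a = 0; heap: [0-0 ALLOC][1-25 FREE]
Op 4: free(a) -> (freed a); heap: [0-25 FREE]
Op 5: b = malloc(7) -> b = 0; heap: [0-6 ALLOC][7-25 FREE]
Op 6: c = malloc(6) -> c = 7; heap: [0-6 ALLOC][7-12 ALLOC][13-25 FREE]
free(c): c = 7 -> block [7-12 ALLOC]; mark free, coalesce with adjacent free neighbors -> [0-6 ALLOC][7-25 FREE]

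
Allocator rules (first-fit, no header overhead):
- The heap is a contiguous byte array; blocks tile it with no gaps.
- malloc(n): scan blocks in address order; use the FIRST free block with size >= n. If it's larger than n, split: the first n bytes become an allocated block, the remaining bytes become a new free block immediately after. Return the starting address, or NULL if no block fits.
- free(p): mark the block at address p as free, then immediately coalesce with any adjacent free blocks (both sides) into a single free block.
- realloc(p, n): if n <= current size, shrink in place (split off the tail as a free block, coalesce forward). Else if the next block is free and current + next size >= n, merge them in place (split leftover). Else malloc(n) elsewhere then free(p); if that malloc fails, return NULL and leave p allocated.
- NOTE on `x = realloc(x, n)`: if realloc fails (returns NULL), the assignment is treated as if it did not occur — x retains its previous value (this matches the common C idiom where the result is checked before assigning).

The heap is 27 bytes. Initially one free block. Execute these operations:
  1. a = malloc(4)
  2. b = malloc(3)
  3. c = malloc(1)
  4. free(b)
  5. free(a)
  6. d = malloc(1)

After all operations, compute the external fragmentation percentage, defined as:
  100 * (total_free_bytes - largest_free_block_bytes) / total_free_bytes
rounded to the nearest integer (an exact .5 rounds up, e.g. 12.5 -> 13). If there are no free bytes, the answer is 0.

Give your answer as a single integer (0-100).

Op 1: a = malloc(4) -> a = 0; heap: [0-3 ALLOC][4-26 FREE]
Op 2: b = malloc(3) -> b = 4; heap: [0-3 ALLOC][4-6 ALLOC][7-26 FREE]
Op 3: c = malloc(1) -> c = 7; heap: [0-3 ALLOC][4-6 ALLOC][7-7 ALLOC][8-26 FREE]
Op 4: free(b) -> (freed b); heap: [0-3 ALLOC][4-6 FREE][7-7 ALLOC][8-26 FREE]
Op 5: free(a) -> (freed a); heap: [0-6 FREE][7-7 ALLOC][8-26 FREE]
Op 6: d = malloc(1) -> d = 0; heap: [0-0 ALLOC][1-6 FREE][7-7 ALLOC][8-26 FREE]
Free blocks: [6 19] total_free=25 largest=19 -> 100*(25-19)/25 = 600/25 = 24

Answer: 24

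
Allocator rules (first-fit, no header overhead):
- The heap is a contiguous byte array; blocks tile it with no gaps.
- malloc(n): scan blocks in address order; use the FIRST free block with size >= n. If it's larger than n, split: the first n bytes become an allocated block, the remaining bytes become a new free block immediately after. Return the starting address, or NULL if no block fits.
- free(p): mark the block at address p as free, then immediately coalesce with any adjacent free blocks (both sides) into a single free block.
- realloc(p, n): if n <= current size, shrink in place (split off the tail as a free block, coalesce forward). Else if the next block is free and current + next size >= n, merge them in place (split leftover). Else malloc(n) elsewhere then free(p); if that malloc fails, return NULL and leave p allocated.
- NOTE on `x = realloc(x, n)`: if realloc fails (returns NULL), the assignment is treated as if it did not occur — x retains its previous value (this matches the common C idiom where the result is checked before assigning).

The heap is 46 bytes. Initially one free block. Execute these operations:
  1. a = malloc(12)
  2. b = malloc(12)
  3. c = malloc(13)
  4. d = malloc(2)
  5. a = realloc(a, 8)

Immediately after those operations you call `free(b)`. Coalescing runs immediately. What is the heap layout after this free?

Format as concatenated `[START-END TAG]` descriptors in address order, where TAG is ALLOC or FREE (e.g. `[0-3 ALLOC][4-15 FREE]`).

Answer: [0-7 ALLOC][8-23 FREE][24-36 ALLOC][37-38 ALLOC][39-45 FREE]

Derivation:
Op 1: a = malloc(12) -> a = 0; heap: [0-11 ALLOC][12-45 FREE]
Op 2: b = malloc(12) -> b = 12; heap: [0-11 ALLOC][12-23 ALLOC][24-45 FREE]
Op 3: c = malloc(13) -> c = 24; heap: [0-11 ALLOC][12-23 ALLOC][24-36 ALLOC][37-45 FREE]
Op 4: d = malloc(2) -> d = 37; heap: [0-11 ALLOC][12-23 ALLOC][24-36 ALLOC][37-38 ALLOC][39-45 FREE]
Op 5: a = realloc(a, 8) -> a = 0; heap: [0-7 ALLOC][8-11 FREE][12-23 ALLOC][24-36 ALLOC][37-38 ALLOC][39-45 FREE]
free(b): b = 12 -> block [12-23 ALLOC]; mark free, coalesce with adjacent free neighbors -> [0-7 ALLOC][8-23 FREE][24-36 ALLOC][37-38 ALLOC][39-45 FREE]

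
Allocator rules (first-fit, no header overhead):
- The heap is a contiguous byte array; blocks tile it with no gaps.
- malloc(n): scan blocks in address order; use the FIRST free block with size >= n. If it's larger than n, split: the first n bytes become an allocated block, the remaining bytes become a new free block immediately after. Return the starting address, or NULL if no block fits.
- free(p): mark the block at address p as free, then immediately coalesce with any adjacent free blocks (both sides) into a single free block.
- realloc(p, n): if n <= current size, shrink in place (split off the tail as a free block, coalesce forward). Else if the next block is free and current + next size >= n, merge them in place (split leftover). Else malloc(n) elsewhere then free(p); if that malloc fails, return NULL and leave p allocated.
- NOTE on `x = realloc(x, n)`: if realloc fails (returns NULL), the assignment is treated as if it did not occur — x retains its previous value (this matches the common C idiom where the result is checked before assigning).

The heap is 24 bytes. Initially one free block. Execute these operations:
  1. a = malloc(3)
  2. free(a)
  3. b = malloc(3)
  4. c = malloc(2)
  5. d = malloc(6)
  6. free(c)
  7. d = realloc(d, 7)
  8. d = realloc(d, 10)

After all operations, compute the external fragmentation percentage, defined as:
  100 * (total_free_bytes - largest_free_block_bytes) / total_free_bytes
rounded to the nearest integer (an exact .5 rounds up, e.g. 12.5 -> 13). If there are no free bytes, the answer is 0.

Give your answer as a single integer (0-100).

Op 1: a = malloc(3) -> a = 0; heap: [0-2 ALLOC][3-23 FREE]
Op 2: free(a) -> (freed a); heap: [0-23 FREE]
Op 3: b = malloc(3) -> b = 0; heap: [0-2 ALLOC][3-23 FREE]
Op 4: c = malloc(2) -> c = 3; heap: [0-2 ALLOC][3-4 ALLOC][5-23 FREE]
Op 5: d = malloc(6) -> d = 5; heap: [0-2 ALLOC][3-4 ALLOC][5-10 ALLOC][11-23 FREE]
Op 6: free(c) -> (freed c); heap: [0-2 ALLOC][3-4 FREE][5-10 ALLOC][11-23 FREE]
Op 7: d = realloc(d, 7) -> d = 5; heap: [0-2 ALLOC][3-4 FREE][5-11 ALLOC][12-23 FREE]
Op 8: d = realloc(d, 10) -> d = 5; heap: [0-2 ALLOC][3-4 FREE][5-14 ALLOC][15-23 FREE]
Free blocks: [2 9] total_free=11 largest=9 -> 100*(11-9)/11 = 200/11 ≈ 18.182 -> rounds to 18

Answer: 18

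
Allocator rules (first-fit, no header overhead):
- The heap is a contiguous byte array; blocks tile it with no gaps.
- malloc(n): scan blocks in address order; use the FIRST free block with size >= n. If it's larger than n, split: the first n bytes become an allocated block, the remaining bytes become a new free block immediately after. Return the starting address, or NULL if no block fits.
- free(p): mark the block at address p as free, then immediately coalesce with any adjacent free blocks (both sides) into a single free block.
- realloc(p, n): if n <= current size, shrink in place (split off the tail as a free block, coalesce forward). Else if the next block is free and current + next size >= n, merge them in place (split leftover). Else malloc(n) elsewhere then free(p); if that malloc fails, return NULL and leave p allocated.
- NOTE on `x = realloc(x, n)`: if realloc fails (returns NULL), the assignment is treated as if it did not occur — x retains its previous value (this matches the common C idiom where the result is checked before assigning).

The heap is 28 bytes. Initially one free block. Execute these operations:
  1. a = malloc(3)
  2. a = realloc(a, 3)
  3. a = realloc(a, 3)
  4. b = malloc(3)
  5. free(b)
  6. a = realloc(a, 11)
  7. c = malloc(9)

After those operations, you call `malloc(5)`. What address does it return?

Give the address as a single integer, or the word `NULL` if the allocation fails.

Answer: 20

Derivation:
Op 1: a = malloc(3) -> a = 0; heap: [0-2 ALLOC][3-27 FREE]
Op 2: a = realloc(a, 3) -> a = 0; heap: [0-2 ALLOC][3-27 FREE]
Op 3: a = realloc(a, 3) -> a = 0; heap: [0-2 ALLOC][3-27 FREE]
Op 4: b = malloc(3) -> b = 3; heap: [0-2 ALLOC][3-5 ALLOC][6-27 FREE]
Op 5: free(b) -> (freed b); heap: [0-2 ALLOC][3-27 FREE]
Op 6: a = realloc(a, 11) -> a = 0; heap: [0-10 ALLOC][11-27 FREE]
Op 7: c = malloc(9) -> c = 11; heap: [0-10 ALLOC][11-19 ALLOC][20-27 FREE]
malloc(5): first-fit scan over [0-10 ALLOC][11-19 ALLOC][20-27 FREE] -> 20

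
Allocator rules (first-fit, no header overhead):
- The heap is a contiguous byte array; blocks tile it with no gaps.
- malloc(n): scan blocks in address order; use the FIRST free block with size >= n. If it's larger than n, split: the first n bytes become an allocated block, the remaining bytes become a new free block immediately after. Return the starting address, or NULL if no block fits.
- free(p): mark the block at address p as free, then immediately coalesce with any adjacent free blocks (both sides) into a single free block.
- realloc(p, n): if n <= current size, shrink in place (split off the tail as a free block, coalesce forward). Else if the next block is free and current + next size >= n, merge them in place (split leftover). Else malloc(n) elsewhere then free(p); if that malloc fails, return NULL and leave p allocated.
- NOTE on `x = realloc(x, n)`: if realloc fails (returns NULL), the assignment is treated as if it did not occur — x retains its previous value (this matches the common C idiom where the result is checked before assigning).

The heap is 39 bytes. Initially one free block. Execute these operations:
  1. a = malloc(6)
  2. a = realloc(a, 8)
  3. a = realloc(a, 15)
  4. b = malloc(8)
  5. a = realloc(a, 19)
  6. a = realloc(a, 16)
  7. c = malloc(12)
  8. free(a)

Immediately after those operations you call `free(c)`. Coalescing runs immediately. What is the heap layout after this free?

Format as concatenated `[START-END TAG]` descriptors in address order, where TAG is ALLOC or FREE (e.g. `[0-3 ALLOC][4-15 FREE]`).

Op 1: a = malloc(6) -> a = 0; heap: [0-5 ALLOC][6-38 FREE]
Op 2: a = realloc(a, 8) -> a = 0; heap: [0-7 ALLOC][8-38 FREE]
Op 3: a = realloc(a, 15) -> a = 0; heap: [0-14 ALLOC][15-38 FREE]
Op 4: b = malloc(8) -> b = 15; heap: [0-14 ALLOC][15-22 ALLOC][23-38 FREE]
Op 5: a = realloc(a, 19) -> NULL (a unchanged); heap: [0-14 ALLOC][15-22 ALLOC][23-38 FREE]
Op 6: a = realloc(a, 16) -> a = 23; heap: [0-14 FREE][15-22 ALLOC][23-38 ALLOC]
Op 7: c = malloc(12) -> c = 0; heap: [0-11 ALLOC][12-14 FREE][15-22 ALLOC][23-38 ALLOC]
Op 8: free(a) -> (freed a); heap: [0-11 ALLOC][12-14 FREE][15-22 ALLOC][23-38 FREE]
free(c): c = 0 -> block [0-11 ALLOC]; mark free, coalesce with adjacent free neighbors -> [0-14 FREE][15-22 ALLOC][23-38 FREE]

Answer: [0-14 FREE][15-22 ALLOC][23-38 FREE]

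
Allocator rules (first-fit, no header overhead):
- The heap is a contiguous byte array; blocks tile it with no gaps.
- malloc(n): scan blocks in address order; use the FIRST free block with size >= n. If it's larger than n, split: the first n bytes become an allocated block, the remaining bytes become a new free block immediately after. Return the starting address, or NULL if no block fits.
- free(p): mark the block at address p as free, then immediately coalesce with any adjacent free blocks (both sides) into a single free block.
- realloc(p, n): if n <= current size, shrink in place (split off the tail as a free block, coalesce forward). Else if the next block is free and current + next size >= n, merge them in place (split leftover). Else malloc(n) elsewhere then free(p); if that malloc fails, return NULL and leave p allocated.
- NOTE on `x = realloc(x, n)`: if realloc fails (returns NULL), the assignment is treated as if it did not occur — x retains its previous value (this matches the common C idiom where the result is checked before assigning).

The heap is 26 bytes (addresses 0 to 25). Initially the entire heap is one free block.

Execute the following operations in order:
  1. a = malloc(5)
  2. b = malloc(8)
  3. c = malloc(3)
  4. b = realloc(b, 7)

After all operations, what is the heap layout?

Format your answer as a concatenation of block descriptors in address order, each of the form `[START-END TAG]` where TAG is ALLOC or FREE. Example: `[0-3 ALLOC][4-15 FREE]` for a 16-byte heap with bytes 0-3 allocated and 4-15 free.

Op 1: a = malloc(5) -> a = 0; heap: [0-4 ALLOC][5-25 FREE]
Op 2: b = malloc(8) -> b = 5; heap: [0-4 ALLOC][5-12 ALLOC][13-25 FREE]
Op 3: c = malloc(3) -> c = 13; heap: [0-4 ALLOC][5-12 ALLOC][13-15 ALLOC][16-25 FREE]
Op 4: b = realloc(b, 7) -> b = 5; heap: [0-4 ALLOC][5-11 ALLOC][12-12 FREE][13-15 ALLOC][16-25 FREE]

Answer: [0-4 ALLOC][5-11 ALLOC][12-12 FREE][13-15 ALLOC][16-25 FREE]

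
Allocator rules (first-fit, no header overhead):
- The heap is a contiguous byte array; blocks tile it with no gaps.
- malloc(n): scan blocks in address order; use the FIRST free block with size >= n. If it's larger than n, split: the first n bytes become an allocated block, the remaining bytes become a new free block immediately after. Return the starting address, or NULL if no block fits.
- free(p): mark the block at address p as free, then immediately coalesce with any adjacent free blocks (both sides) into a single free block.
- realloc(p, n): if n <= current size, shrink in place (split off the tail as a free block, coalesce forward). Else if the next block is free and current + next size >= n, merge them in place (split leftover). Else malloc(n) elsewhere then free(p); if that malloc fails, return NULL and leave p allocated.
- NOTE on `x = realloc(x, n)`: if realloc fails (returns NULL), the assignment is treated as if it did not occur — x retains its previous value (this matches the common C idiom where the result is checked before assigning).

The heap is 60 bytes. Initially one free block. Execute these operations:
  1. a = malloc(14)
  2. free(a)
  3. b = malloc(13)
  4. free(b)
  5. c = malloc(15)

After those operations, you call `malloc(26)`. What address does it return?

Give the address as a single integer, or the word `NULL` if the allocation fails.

Op 1: a = malloc(14) -> a = 0; heap: [0-13 ALLOC][14-59 FREE]
Op 2: free(a) -> (freed a); heap: [0-59 FREE]
Op 3: b = malloc(13) -> b = 0; heap: [0-12 ALLOC][13-59 FREE]
Op 4: free(b) -> (freed b); heap: [0-59 FREE]
Op 5: c = malloc(15) -> c = 0; heap: [0-14 ALLOC][15-59 FREE]
malloc(26): first-fit scan over [0-14 ALLOC][15-59 FREE] -> 15

Answer: 15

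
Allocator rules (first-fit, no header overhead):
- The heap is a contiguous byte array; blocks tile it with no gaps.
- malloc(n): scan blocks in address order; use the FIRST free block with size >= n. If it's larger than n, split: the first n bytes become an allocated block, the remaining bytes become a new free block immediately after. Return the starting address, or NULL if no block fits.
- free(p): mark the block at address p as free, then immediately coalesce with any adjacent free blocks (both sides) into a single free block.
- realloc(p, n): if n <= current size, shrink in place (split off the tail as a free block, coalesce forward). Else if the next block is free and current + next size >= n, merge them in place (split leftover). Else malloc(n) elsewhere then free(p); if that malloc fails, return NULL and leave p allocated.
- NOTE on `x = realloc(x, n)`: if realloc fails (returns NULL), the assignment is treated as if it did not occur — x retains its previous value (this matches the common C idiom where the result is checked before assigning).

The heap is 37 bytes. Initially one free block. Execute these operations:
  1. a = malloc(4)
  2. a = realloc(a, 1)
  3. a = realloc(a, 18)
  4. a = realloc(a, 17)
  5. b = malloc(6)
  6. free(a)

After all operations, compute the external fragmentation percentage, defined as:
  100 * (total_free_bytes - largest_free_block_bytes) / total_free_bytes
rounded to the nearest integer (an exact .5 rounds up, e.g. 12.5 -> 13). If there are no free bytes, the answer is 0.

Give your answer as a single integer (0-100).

Answer: 45

Derivation:
Op 1: a = malloc(4) -> a = 0; heap: [0-3 ALLOC][4-36 FREE]
Op 2: a = realloc(a, 1) -> a = 0; heap: [0-0 ALLOC][1-36 FREE]
Op 3: a = realloc(a, 18) -> a = 0; heap: [0-17 ALLOC][18-36 FREE]
Op 4: a = realloc(a, 17) -> a = 0; heap: [0-16 ALLOC][17-36 FREE]
Op 5: b = malloc(6) -> b = 17; heap: [0-16 ALLOC][17-22 ALLOC][23-36 FREE]
Op 6: free(a) -> (freed a); heap: [0-16 FREE][17-22 ALLOC][23-36 FREE]
Free blocks: [17 14] total_free=31 largest=17 -> 100*(31-17)/31 = 1400/31 ≈ 45.161 -> rounds to 45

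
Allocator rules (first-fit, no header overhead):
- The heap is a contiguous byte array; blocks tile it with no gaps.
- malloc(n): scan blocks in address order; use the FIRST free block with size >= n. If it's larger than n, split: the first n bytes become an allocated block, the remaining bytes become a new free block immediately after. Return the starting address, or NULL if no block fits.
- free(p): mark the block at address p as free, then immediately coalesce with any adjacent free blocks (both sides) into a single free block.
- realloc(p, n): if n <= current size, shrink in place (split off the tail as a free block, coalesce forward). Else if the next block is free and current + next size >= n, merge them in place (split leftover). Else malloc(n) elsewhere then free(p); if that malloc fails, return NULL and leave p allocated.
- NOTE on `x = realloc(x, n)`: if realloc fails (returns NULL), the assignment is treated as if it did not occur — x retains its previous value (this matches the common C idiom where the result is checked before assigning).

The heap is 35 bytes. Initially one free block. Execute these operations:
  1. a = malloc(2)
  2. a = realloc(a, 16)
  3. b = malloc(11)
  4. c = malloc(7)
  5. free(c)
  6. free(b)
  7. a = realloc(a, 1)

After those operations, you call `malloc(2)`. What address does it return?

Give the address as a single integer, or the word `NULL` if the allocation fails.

Op 1: a = malloc(2) -> a = 0; heap: [0-1 ALLOC][2-34 FREE]
Op 2: a = realloc(a, 16) -> a = 0; heap: [0-15 ALLOC][16-34 FREE]
Op 3: b = malloc(11) -> b = 16; heap: [0-15 ALLOC][16-26 ALLOC][27-34 FREE]
Op 4: c = malloc(7) -> c = 27; heap: [0-15 ALLOC][16-26 ALLOC][27-33 ALLOC][34-34 FREE]
Op 5: free(c) -> (freed c); heap: [0-15 ALLOC][16-26 ALLOC][27-34 FREE]
Op 6: free(b) -> (freed b); heap: [0-15 ALLOC][16-34 FREE]
Op 7: a = realloc(a, 1) -> a = 0; heap: [0-0 ALLOC][1-34 FREE]
malloc(2): first-fit scan over [0-0 ALLOC][1-34 FREE] -> 1

Answer: 1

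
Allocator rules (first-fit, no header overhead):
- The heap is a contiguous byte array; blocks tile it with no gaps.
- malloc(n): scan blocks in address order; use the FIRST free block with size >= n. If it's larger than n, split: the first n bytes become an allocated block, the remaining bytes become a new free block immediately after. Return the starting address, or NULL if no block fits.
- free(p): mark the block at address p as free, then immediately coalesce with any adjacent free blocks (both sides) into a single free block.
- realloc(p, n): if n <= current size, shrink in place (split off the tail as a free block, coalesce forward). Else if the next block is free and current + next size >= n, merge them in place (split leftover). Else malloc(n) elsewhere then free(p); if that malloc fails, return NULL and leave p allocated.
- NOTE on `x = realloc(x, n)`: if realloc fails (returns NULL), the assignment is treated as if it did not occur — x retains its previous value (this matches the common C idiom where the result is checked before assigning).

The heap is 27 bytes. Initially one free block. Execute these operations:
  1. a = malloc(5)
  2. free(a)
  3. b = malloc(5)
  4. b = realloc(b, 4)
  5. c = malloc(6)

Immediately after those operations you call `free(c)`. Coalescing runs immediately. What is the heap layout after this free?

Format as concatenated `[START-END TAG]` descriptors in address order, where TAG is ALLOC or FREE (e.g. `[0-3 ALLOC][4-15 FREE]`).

Answer: [0-3 ALLOC][4-26 FREE]

Derivation:
Op 1: a = malloc(5) -> a = 0; heap: [0-4 ALLOC][5-26 FREE]
Op 2: free(a) -> (freed a); heap: [0-26 FREE]
Op 3: b = malloc(5) -> b = 0; heap: [0-4 ALLOC][5-26 FREE]
Op 4: b = realloc(b, 4) -> b = 0; heap: [0-3 ALLOC][4-26 FREE]
Op 5: c = malloc(6) -> c = 4; heap: [0-3 ALLOC][4-9 ALLOC][10-26 FREE]
free(c): c = 4 -> block [4-9 ALLOC]; mark free, coalesce with adjacent free neighbors -> [0-3 ALLOC][4-26 FREE]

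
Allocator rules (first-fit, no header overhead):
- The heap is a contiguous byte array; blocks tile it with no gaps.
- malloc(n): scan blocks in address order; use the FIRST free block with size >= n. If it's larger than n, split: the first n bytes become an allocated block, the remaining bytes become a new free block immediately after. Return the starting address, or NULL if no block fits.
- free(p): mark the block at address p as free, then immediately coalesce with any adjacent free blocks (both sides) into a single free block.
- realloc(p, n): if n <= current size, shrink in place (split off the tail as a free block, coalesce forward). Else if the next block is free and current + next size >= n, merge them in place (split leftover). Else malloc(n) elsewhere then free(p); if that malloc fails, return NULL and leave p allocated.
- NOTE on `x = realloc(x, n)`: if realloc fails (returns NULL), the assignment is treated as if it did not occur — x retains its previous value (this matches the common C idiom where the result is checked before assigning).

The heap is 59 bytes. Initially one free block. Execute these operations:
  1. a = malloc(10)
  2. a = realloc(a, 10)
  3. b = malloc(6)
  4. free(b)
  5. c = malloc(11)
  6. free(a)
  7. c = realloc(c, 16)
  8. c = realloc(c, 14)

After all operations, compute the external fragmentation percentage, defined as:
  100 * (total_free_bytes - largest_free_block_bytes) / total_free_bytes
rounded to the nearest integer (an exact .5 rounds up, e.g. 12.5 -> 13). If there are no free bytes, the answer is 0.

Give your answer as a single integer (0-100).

Answer: 22

Derivation:
Op 1: a = malloc(10) -> a = 0; heap: [0-9 ALLOC][10-58 FREE]
Op 2: a = realloc(a, 10) -> a = 0; heap: [0-9 ALLOC][10-58 FREE]
Op 3: b = malloc(6) -> b = 10; heap: [0-9 ALLOC][10-15 ALLOC][16-58 FREE]
Op 4: free(b) -> (freed b); heap: [0-9 ALLOC][10-58 FREE]
Op 5: c = malloc(11) -> c = 10; heap: [0-9 ALLOC][10-20 ALLOC][21-58 FREE]
Op 6: free(a) -> (freed a); heap: [0-9 FREE][10-20 ALLOC][21-58 FREE]
Op 7: c = realloc(c, 16) -> c = 10; heap: [0-9 FREE][10-25 ALLOC][26-58 FREE]
Op 8: c = realloc(c, 14) -> c = 10; heap: [0-9 FREE][10-23 ALLOC][24-58 FREE]
Free blocks: [10 35] total_free=45 largest=35 -> 100*(45-35)/45 = 1000/45 ≈ 22.222 -> rounds to 22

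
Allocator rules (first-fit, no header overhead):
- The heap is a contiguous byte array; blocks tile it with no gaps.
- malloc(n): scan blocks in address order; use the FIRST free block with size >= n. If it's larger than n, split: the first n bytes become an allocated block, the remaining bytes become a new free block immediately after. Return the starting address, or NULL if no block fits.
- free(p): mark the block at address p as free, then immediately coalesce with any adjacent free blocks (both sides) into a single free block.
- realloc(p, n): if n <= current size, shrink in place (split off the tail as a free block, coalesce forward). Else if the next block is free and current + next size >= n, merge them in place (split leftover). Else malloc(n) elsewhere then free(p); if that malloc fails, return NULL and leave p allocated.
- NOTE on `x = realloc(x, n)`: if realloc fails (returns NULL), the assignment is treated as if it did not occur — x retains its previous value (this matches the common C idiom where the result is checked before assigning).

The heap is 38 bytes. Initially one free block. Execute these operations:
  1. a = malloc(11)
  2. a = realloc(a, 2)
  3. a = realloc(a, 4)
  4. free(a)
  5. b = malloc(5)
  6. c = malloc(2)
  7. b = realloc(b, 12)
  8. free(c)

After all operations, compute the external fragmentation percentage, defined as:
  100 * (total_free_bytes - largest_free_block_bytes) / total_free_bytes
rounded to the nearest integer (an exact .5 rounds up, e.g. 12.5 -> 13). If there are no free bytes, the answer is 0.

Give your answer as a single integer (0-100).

Answer: 27

Derivation:
Op 1: a = malloc(11) -> a = 0; heap: [0-10 ALLOC][11-37 FREE]
Op 2: a = realloc(a, 2) -> a = 0; heap: [0-1 ALLOC][2-37 FREE]
Op 3: a = realloc(a, 4) -> a = 0; heap: [0-3 ALLOC][4-37 FREE]
Op 4: free(a) -> (freed a); heap: [0-37 FREE]
Op 5: b = malloc(5) -> b = 0; heap: [0-4 ALLOC][5-37 FREE]
Op 6: c = malloc(2) -> c = 5; heap: [0-4 ALLOC][5-6 ALLOC][7-37 FREE]
Op 7: b = realloc(b, 12) -> b = 7; heap: [0-4 FREE][5-6 ALLOC][7-18 ALLOC][19-37 FREE]
Op 8: free(c) -> (freed c); heap: [0-6 FREE][7-18 ALLOC][19-37 FREE]
Free blocks: [7 19] total_free=26 largest=19 -> 100*(26-19)/26 = 700/26 ≈ 26.923 -> rounds to 27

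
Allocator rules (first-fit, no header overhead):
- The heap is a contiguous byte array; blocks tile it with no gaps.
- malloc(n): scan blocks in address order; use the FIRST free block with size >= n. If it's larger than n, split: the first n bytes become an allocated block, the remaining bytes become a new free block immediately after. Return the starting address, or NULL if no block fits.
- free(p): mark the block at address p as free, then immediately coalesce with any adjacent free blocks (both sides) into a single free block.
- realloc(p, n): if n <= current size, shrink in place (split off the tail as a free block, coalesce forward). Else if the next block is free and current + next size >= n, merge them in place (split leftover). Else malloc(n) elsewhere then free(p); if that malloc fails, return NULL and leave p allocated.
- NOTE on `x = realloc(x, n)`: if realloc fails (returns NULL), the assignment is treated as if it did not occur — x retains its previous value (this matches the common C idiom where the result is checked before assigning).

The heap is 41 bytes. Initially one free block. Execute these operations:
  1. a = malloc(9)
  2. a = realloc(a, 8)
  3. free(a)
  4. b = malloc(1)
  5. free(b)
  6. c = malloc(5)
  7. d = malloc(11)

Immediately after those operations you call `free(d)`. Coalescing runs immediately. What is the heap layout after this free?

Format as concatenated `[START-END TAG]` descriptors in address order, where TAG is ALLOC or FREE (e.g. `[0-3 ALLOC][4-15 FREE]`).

Op 1: a = malloc(9) -> a = 0; heap: [0-8 ALLOC][9-40 FREE]
Op 2: a = realloc(a, 8) -> a = 0; heap: [0-7 ALLOC][8-40 FREE]
Op 3: free(a) -> (freed a); heap: [0-40 FREE]
Op 4: b = malloc(1) -> b = 0; heap: [0-0 ALLOC][1-40 FREE]
Op 5: free(b) -> (freed b); heap: [0-40 FREE]
Op 6: c = malloc(5) -> c = 0; heap: [0-4 ALLOC][5-40 FREE]
Op 7: d = malloc(11) -> d = 5; heap: [0-4 ALLOC][5-15 ALLOC][16-40 FREE]
free(d): d = 5 -> block [5-15 ALLOC]; mark free, coalesce with adjacent free neighbors -> [0-4 ALLOC][5-40 FREE]

Answer: [0-4 ALLOC][5-40 FREE]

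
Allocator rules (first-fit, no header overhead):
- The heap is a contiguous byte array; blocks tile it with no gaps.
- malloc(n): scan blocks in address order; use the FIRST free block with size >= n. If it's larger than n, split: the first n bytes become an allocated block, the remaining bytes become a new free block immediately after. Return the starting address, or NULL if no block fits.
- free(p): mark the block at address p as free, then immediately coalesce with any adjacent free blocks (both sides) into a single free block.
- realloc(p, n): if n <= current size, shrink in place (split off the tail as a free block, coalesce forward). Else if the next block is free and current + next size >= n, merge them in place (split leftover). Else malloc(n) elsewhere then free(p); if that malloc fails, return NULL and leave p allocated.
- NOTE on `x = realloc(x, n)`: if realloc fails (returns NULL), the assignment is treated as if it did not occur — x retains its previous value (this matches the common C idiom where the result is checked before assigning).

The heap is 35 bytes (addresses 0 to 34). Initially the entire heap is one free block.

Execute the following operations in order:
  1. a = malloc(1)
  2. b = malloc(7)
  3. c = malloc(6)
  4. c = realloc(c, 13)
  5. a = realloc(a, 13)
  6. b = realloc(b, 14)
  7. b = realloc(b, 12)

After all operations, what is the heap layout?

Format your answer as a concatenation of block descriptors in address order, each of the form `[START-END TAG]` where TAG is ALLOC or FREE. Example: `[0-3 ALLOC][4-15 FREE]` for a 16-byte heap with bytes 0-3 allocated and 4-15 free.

Answer: [0-0 FREE][1-7 ALLOC][8-20 ALLOC][21-33 ALLOC][34-34 FREE]

Derivation:
Op 1: a = malloc(1) -> a = 0; heap: [0-0 ALLOC][1-34 FREE]
Op 2: b = malloc(7) -> b = 1; heap: [0-0 ALLOC][1-7 ALLOC][8-34 FREE]
Op 3: c = malloc(6) -> c = 8; heap: [0-0 ALLOC][1-7 ALLOC][8-13 ALLOC][14-34 FREE]
Op 4: c = realloc(c, 13) -> c = 8; heap: [0-0 ALLOC][1-7 ALLOC][8-20 ALLOC][21-34 FREE]
Op 5: a = realloc(a, 13) -> a = 21; heap: [0-0 FREE][1-7 ALLOC][8-20 ALLOC][21-33 ALLOC][34-34 FREE]
Op 6: b = realloc(b, 14) -> NULL (b unchanged); heap: [0-0 FREE][1-7 ALLOC][8-20 ALLOC][21-33 ALLOC][34-34 FREE]
Op 7: b = realloc(b, 12) -> NULL (b unchanged); heap: [0-0 FREE][1-7 ALLOC][8-20 ALLOC][21-33 ALLOC][34-34 FREE]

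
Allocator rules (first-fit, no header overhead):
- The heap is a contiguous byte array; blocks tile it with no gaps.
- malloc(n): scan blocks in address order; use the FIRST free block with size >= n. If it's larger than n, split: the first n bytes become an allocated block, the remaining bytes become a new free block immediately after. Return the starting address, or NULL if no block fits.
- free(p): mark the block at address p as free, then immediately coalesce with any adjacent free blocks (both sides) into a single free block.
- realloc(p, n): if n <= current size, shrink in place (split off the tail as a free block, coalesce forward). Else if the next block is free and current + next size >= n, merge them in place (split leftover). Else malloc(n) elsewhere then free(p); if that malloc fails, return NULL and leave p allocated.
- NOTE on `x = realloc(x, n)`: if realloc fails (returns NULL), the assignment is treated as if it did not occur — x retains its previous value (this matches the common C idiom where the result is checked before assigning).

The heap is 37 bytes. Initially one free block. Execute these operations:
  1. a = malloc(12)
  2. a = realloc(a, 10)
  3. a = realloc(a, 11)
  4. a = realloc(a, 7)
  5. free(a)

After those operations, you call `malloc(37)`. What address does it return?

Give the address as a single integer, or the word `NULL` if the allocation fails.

Op 1: a = malloc(12) -> a = 0; heap: [0-11 ALLOC][12-36 FREE]
Op 2: a = realloc(a, 10) -> a = 0; heap: [0-9 ALLOC][10-36 FREE]
Op 3: a = realloc(a, 11) -> a = 0; heap: [0-10 ALLOC][11-36 FREE]
Op 4: a = realloc(a, 7) -> a = 0; heap: [0-6 ALLOC][7-36 FREE]
Op 5: free(a) -> (freed a); heap: [0-36 FREE]
malloc(37): first-fit scan over [0-36 FREE] -> 0

Answer: 0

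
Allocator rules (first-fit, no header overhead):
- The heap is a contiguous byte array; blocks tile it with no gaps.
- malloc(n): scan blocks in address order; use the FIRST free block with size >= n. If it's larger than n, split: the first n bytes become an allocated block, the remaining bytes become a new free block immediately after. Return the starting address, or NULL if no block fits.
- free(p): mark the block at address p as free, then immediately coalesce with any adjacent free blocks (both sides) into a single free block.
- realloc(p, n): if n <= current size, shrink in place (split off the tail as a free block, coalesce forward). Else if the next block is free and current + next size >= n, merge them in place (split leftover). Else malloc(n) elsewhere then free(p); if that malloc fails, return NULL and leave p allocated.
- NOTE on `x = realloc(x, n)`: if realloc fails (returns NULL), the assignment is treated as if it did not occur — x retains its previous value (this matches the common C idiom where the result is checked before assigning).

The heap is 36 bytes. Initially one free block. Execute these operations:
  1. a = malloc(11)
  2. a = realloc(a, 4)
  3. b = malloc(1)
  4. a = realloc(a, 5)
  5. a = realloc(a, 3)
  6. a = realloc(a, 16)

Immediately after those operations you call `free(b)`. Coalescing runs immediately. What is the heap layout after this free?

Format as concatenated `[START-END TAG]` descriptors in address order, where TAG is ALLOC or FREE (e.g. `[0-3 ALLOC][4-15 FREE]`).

Op 1: a = malloc(11) -> a = 0; heap: [0-10 ALLOC][11-35 FREE]
Op 2: a = realloc(a, 4) -> a = 0; heap: [0-3 ALLOC][4-35 FREE]
Op 3: b = malloc(1) -> b = 4; heap: [0-3 ALLOC][4-4 ALLOC][5-35 FREE]
Op 4: a = realloc(a, 5) -> a = 5; heap: [0-3 FREE][4-4 ALLOC][5-9 ALLOC][10-35 FREE]
Op 5: a = realloc(a, 3) -> a = 5; heap: [0-3 FREE][4-4 ALLOC][5-7 ALLOC][8-35 FREE]
Op 6: a = realloc(a, 16) -> a = 5; heap: [0-3 FREE][4-4 ALLOC][5-20 ALLOC][21-35 FREE]
free(b): b = 4 -> block [4-4 ALLOC]; mark free, coalesce with adjacent free neighbors -> [0-4 FREE][5-20 ALLOC][21-35 FREE]

Answer: [0-4 FREE][5-20 ALLOC][21-35 FREE]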